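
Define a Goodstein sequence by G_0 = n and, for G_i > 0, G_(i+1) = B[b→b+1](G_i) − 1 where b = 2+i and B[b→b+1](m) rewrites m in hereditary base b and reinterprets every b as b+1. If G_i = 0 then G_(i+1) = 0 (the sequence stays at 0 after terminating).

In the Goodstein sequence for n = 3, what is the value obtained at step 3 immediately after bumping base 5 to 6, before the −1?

2

step 0: 3 = 2 + 1; sub 3 for 2: 3 + 1; = 4; G_1 = 4−1 = 3
step 1: 3 = 3; sub 4 for 3: 4; = 4; G_2 = 4−1 = 3
step 2: 3 = 3; sub 5 for 4: 3; = 3; G_3 = 3−1 = 2
step 3: 2 = 2; sub 6 for 5: 2; = 2; G_4 = 2−1 = 1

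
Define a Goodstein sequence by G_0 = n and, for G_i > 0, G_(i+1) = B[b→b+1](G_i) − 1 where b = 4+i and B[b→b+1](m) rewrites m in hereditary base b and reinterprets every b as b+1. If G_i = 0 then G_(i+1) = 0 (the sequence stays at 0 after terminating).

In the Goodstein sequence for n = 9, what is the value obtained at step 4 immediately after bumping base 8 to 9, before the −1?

12

G_0=9  [base 4] 2·4 + 1  →[4↦5]→  2·5 + 1 = 11  −1 ⇒ G_1=10
G_1=10  [base 5] 2·5  →[5↦6]→  2·6 = 12  −1 ⇒ G_2=11
G_2=11  [base 6] 6 + 5  →[6↦7]→  7 + 5 = 12  −1 ⇒ G_3=11
G_3=11  [base 7] 7 + 4  →[7↦8]→  8 + 4 = 12  −1 ⇒ G_4=11
G_4=11  [base 8] 8 + 3  →[8↦9]→  9 + 3 = 12  −1 ⇒ G_5=11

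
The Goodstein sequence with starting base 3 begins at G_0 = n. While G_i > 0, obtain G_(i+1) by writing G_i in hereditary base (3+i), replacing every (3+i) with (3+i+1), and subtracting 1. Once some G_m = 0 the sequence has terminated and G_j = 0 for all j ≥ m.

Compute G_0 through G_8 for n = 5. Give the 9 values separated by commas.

5, 5, 5, 5, 4, 3, 2, 1, 0

[0] 5 ≡ 3 + 2 (base 3). Lift 4: 6. −1: 5.
[1] 5 ≡ 4 + 1 (base 4). Lift 5: 6. −1: 5.
[2] 5 ≡ 5 (base 5). Lift 6: 6. −1: 5.
[3] 5 ≡ 5 (base 6). Lift 7: 5. −1: 4.
[4] 4 ≡ 4 (base 7). Lift 8: 4. −1: 3.
[5] 3 ≡ 3 (base 8). Lift 9: 3. −1: 2.
[6] 2 ≡ 2 (base 9). Lift 10: 2. −1: 1.
[7] 1 ≡ 1 (base 10). Lift 11: 1. −1: 0.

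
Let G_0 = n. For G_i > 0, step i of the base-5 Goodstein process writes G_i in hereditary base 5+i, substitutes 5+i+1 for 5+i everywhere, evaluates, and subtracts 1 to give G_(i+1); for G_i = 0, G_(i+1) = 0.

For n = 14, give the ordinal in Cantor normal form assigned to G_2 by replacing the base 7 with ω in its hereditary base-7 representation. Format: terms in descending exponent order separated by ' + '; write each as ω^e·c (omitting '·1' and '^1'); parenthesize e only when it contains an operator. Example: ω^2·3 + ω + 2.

ω·2 + 2

base 5: 14 = 2·5 + 4; at 6: 2·6 + 4 = 16; next = 15
base 6: 15 = 2·6 + 3; at 7: 2·7 + 3 = 17; next = 16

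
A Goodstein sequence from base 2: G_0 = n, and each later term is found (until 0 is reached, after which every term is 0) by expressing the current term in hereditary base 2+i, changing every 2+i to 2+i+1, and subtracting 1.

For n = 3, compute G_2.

3

3 —HB2→ 2 + 1 —bump→ 3 + 1 = 4 —(−1)→ 3
3 —HB3→ 3 —bump→ 4 = 4 —(−1)→ 3
3 —HB4→ 3 —bump→ 3 = 3 —(−1)→ 2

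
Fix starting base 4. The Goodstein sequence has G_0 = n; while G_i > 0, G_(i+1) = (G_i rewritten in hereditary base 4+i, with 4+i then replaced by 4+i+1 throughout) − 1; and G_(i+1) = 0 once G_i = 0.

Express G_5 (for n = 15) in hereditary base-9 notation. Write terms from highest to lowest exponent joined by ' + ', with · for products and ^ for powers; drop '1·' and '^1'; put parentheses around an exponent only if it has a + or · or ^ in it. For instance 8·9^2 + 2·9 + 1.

2·9 + 6

[0] 15 ≡ 3·4 + 3 (base 4). Lift 5: 18. −1: 17.
[1] 17 ≡ 3·5 + 2 (base 5). Lift 6: 20. −1: 19.
[2] 19 ≡ 3·6 + 1 (base 6). Lift 7: 22. −1: 21.
[3] 21 ≡ 3·7 (base 7). Lift 8: 24. −1: 23.
[4] 23 ≡ 2·8 + 7 (base 8). Lift 9: 25. −1: 24.
[5] 24 ≡ 2·9 + 6 (base 9). Lift 10: 26. −1: 25.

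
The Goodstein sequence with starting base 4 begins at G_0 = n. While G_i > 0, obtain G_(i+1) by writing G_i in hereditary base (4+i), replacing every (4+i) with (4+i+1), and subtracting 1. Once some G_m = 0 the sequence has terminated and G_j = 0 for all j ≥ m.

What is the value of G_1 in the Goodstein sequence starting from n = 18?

G_0=18  [base 4] 4^2 + 2  →[4↦5]→  5^2 + 2 = 27  −1 ⇒ G_1=26
G_1=26  [base 5] 5^2 + 1  →[5↦6]→  6^2 + 1 = 37  −1 ⇒ G_2=36

26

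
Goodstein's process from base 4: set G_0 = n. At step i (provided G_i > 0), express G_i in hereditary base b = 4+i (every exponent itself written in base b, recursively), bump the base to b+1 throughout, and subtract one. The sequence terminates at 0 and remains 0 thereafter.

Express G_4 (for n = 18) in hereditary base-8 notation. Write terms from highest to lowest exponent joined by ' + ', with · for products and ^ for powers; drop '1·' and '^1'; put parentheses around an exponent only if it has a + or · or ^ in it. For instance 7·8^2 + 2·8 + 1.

6·8 + 5

G_0=18  [base 4] 4^2 + 2  →[4↦5]→  5^2 + 2 = 27  −1 ⇒ G_1=26
G_1=26  [base 5] 5^2 + 1  →[5↦6]→  6^2 + 1 = 37  −1 ⇒ G_2=36
G_2=36  [base 6] 6^2  →[6↦7]→  7^2 = 49  −1 ⇒ G_3=48
G_3=48  [base 7] 6·7 + 6  →[7↦8]→  6·8 + 6 = 54  −1 ⇒ G_4=53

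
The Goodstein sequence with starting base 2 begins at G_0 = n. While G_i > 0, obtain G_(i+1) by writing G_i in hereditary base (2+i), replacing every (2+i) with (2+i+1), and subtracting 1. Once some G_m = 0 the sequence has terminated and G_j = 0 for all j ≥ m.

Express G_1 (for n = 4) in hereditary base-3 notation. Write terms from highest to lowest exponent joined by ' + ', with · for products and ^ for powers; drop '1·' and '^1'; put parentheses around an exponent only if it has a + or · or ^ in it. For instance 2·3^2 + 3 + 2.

2·3^2 + 2·3 + 2

G_0 = 4. HB_2(4) = 2^2. Bump = 27. G_1 = 26.
G_1 = 26. HB_3(26) = 2·3^2 + 2·3 + 2. Bump = 42. G_2 = 41.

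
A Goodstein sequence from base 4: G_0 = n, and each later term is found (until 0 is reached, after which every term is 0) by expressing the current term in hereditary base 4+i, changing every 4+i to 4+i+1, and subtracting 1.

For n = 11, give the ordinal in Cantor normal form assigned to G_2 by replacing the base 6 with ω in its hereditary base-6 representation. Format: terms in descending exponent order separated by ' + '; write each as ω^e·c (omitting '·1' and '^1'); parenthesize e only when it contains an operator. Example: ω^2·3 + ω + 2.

(0) 11|_4 = 2·4 + 3 ↦ 2·5 + 3|_5 = 13 ⇒ 12
(1) 12|_5 = 2·5 + 2 ↦ 2·6 + 2|_6 = 14 ⇒ 13
(2) 13|_6 = 2·6 + 1 ↦ 2·7 + 1|_7 = 15 ⇒ 14

ω·2 + 1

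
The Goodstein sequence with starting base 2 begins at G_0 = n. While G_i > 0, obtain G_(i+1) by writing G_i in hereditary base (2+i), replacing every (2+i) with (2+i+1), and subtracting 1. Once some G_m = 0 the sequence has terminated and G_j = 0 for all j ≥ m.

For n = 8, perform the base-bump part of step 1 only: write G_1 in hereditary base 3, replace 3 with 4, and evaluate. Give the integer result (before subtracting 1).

554

base 2: 8 = 2^(2 + 1); at 3: 3^(3 + 1) = 81; next = 80
base 3: 80 = 2·3^3 + 2·3^2 + 2·3 + 2; at 4: 2·4^4 + 2·4^2 + 2·4 + 2 = 554; next = 553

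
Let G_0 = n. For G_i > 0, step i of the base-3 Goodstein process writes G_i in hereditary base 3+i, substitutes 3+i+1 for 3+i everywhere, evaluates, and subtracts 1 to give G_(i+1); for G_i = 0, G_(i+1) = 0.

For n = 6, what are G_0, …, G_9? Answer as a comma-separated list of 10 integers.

6, 7, 7, 7, 7, 7, 6, 5, 4, 3

step 0: 6 = 2·3; sub 4 for 3: 2·4; = 8; G_1 = 8−1 = 7
step 1: 7 = 4 + 3; sub 5 for 4: 5 + 3; = 8; G_2 = 8−1 = 7
step 2: 7 = 5 + 2; sub 6 for 5: 6 + 2; = 8; G_3 = 8−1 = 7
step 3: 7 = 6 + 1; sub 7 for 6: 7 + 1; = 8; G_4 = 8−1 = 7
step 4: 7 = 7; sub 8 for 7: 8; = 8; G_5 = 8−1 = 7
step 5: 7 = 7; sub 9 for 8: 7; = 7; G_6 = 7−1 = 6
step 6: 6 = 6; sub 10 for 9: 6; = 6; G_7 = 6−1 = 5
step 7: 5 = 5; sub 11 for 10: 5; = 5; G_8 = 5−1 = 4
step 8: 4 = 4; sub 12 for 11: 4; = 4; G_9 = 4−1 = 3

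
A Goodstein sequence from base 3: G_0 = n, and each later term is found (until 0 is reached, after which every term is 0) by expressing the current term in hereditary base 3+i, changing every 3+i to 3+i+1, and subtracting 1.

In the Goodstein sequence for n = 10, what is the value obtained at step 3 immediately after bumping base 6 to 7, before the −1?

base 3: 10 = 3^2 + 1; at 4: 4^2 + 1 = 17; next = 16
base 4: 16 = 4^2; at 5: 5^2 = 25; next = 24
base 5: 24 = 4·5 + 4; at 6: 4·6 + 4 = 28; next = 27
base 6: 27 = 4·6 + 3; at 7: 4·7 + 3 = 31; next = 30

31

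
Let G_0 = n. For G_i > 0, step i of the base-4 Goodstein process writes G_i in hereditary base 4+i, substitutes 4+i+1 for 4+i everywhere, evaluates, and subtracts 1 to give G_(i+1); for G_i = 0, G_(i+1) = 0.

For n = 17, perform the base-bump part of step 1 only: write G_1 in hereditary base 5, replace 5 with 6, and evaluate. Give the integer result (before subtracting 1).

36

(0) 17|_4 = 4^2 + 1 ↦ 5^2 + 1|_5 = 26 ⇒ 25
(1) 25|_5 = 5^2 ↦ 6^2|_6 = 36 ⇒ 35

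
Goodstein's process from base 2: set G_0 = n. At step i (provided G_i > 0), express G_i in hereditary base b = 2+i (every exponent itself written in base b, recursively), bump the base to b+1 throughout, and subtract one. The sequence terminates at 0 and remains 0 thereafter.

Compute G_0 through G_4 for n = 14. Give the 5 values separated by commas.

14, 110, 1281, 18750, 326591

[0] 14 ≡ 2^(2 + 1) + 2^2 + 2 (base 2). Lift 3: 111. −1: 110.
[1] 110 ≡ 3^(3 + 1) + 3^3 + 2 (base 3). Lift 4: 1282. −1: 1281.
[2] 1281 ≡ 4^(4 + 1) + 4^4 + 1 (base 4). Lift 5: 18751. −1: 18750.
[3] 18750 ≡ 5^(5 + 1) + 5^5 (base 5). Lift 6: 326592. −1: 326591.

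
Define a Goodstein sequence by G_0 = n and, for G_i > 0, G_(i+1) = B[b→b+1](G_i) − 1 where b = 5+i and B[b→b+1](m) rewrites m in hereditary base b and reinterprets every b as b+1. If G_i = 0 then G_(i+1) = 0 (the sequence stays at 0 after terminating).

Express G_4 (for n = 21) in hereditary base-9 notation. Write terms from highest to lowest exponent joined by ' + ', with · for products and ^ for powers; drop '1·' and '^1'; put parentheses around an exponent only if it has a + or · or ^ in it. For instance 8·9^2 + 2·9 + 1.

G_0 = 21. HB_5(21) = 4·5 + 1. Bump = 25. G_1 = 24.
G_1 = 24. HB_6(24) = 4·6. Bump = 28. G_2 = 27.
G_2 = 27. HB_7(27) = 3·7 + 6. Bump = 30. G_3 = 29.
G_3 = 29. HB_8(29) = 3·8 + 5. Bump = 32. G_4 = 31.
G_4 = 31. HB_9(31) = 3·9 + 4. Bump = 34. G_5 = 33.

3·9 + 4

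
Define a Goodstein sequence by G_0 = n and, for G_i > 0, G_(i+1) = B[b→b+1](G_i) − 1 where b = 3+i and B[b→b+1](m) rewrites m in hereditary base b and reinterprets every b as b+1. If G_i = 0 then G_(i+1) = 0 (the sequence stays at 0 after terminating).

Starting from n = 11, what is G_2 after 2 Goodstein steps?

[0] 11 ≡ 3^2 + 2 (base 3). Lift 4: 18. −1: 17.
[1] 17 ≡ 4^2 + 1 (base 4). Lift 5: 26. −1: 25.
[2] 25 ≡ 5^2 (base 5). Lift 6: 36. −1: 35.

25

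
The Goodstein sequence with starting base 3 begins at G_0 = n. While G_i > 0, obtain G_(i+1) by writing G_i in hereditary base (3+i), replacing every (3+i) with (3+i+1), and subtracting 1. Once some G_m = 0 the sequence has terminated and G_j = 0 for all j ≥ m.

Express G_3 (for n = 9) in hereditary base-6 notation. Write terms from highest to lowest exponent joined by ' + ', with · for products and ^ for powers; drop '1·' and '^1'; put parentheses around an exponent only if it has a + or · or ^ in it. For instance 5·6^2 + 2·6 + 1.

G_0=9  [base 3] 3^2  →[3↦4]→  4^2 = 16  −1 ⇒ G_1=15
G_1=15  [base 4] 3·4 + 3  →[4↦5]→  3·5 + 3 = 18  −1 ⇒ G_2=17
G_2=17  [base 5] 3·5 + 2  →[5↦6]→  3·6 + 2 = 20  −1 ⇒ G_3=19
G_3=19  [base 6] 3·6 + 1  →[6↦7]→  3·7 + 1 = 22  −1 ⇒ G_4=21

3·6 + 1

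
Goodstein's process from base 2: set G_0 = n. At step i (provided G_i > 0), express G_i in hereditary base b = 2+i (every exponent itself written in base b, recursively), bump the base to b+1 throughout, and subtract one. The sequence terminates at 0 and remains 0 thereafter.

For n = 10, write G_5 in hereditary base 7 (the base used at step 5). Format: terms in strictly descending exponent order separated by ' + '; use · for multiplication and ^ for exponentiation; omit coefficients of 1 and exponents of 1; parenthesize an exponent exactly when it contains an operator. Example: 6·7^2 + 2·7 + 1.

10 —HB2→ 2^(2 + 1) + 2 —bump→ 3^(3 + 1) + 3 = 84 —(−1)→ 83
83 —HB3→ 3^(3 + 1) + 2 —bump→ 4^(4 + 1) + 2 = 1026 —(−1)→ 1025
1025 —HB4→ 4^(4 + 1) + 1 —bump→ 5^(5 + 1) + 1 = 15626 —(−1)→ 15625
15625 —HB5→ 5^(5 + 1) —bump→ 6^(6 + 1) = 279936 —(−1)→ 279935
279935 —HB6→ 5·6^6 + 5·6^5 + 5·6^4 + 5·6^3 + 5·6^2 + 5·6 + 5 —bump→ 5·7^7 + 5·7^5 + 5·7^4 + 5·7^3 + 5·7^2 + 5·7 + 5 = 4215755 —(−1)→ 4215754
4215754 —HB7→ 5·7^7 + 5·7^5 + 5·7^4 + 5·7^3 + 5·7^2 + 5·7 + 4 —bump→ 5·8^8 + 5·8^5 + 5·8^4 + 5·8^3 + 5·8^2 + 5·8 + 4 = 84073324 —(−1)→ 84073323

5·7^7 + 5·7^5 + 5·7^4 + 5·7^3 + 5·7^2 + 5·7 + 4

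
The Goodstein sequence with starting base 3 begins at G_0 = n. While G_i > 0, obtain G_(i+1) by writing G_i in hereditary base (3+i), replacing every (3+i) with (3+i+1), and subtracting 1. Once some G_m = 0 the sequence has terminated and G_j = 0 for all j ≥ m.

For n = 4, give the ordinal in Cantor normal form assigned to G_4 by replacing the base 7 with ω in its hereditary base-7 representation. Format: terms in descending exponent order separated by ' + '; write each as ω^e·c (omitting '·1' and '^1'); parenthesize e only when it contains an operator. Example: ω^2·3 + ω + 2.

4 —HB3→ 3 + 1 —bump→ 4 + 1 = 5 —(−1)→ 4
4 —HB4→ 4 —bump→ 5 = 5 —(−1)→ 4
4 —HB5→ 4 —bump→ 4 = 4 —(−1)→ 3
3 —HB6→ 3 —bump→ 3 = 3 —(−1)→ 2
2 —HB7→ 2 —bump→ 2 = 2 —(−1)→ 1

2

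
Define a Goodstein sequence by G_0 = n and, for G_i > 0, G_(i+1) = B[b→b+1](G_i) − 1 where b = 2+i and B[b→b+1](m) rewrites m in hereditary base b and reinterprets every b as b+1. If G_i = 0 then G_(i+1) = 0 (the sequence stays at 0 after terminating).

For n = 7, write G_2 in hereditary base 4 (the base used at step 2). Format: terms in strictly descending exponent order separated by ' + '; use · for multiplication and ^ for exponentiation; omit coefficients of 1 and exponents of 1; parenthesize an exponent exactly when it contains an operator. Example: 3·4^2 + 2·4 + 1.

4^4 + 3

[0] 7 ≡ 2^2 + 2 + 1 (base 2). Lift 3: 31. −1: 30.
[1] 30 ≡ 3^3 + 3 (base 3). Lift 4: 260. −1: 259.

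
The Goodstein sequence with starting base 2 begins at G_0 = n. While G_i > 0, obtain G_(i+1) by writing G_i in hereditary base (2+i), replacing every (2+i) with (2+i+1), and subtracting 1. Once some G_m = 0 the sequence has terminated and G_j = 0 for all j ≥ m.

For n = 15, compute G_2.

[0] 15 ≡ 2^(2 + 1) + 2^2 + 2 + 1 (base 2). Lift 3: 112. −1: 111.
[1] 111 ≡ 3^(3 + 1) + 3^3 + 3 (base 3). Lift 4: 1284. −1: 1283.

1283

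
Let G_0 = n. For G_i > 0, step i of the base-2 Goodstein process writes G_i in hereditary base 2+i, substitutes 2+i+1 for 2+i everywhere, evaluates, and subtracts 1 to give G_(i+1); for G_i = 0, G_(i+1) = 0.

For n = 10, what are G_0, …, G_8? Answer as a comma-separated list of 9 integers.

G_0 = 10. HB_2(10) = 2^(2 + 1) + 2. Bump = 84. G_1 = 83.
G_1 = 83. HB_3(83) = 3^(3 + 1) + 2. Bump = 1026. G_2 = 1025.
G_2 = 1025. HB_4(1025) = 4^(4 + 1) + 1. Bump = 15626. G_3 = 15625.
G_3 = 15625. HB_5(15625) = 5^(5 + 1). Bump = 279936. G_4 = 279935.
G_4 = 279935. HB_6(279935) = 5·6^6 + 5·6^5 + 5·6^4 + 5·6^3 + 5·6^2 + 5·6 + 5. Bump = 4215755. G_5 = 4215754.
G_5 = 4215754. HB_7(4215754) = 5·7^7 + 5·7^5 + 5·7^4 + 5·7^3 + 5·7^2 + 5·7 + 4. Bump = 84073324. G_6 = 84073323.
G_6 = 84073323. HB_8(84073323) = 5·8^8 + 5·8^5 + 5·8^4 + 5·8^3 + 5·8^2 + 5·8 + 3. Bump = 1937434593. G_7 = 1937434592.
G_7 = 1937434592. HB_9(1937434592) = 5·9^9 + 5·9^5 + 5·9^4 + 5·9^3 + 5·9^2 + 5·9 + 2. Bump = 50000555552. G_8 = 50000555551.

10, 83, 1025, 15625, 279935, 4215754, 84073323, 1937434592, 50000555551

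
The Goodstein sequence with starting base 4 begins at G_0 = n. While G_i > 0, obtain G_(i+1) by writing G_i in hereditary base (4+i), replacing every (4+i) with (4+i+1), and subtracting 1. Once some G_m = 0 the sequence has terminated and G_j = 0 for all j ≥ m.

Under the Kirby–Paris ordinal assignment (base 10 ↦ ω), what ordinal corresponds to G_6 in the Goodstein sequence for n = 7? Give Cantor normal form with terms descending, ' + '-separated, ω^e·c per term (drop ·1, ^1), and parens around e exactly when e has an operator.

7 —HB4→ 4 + 3 —bump→ 5 + 3 = 8 —(−1)→ 7
7 —HB5→ 5 + 2 —bump→ 6 + 2 = 8 —(−1)→ 7
7 —HB6→ 6 + 1 —bump→ 7 + 1 = 8 —(−1)→ 7
7 —HB7→ 7 —bump→ 8 = 8 —(−1)→ 7
7 —HB8→ 7 —bump→ 7 = 7 —(−1)→ 6
6 —HB9→ 6 —bump→ 6 = 6 —(−1)→ 5

5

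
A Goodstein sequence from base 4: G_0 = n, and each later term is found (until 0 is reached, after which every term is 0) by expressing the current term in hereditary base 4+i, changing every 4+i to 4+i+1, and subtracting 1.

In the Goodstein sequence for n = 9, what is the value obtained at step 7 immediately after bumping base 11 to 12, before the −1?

12

step 0: 9 = 2·4 + 1; sub 5 for 4: 2·5 + 1; = 11; G_1 = 11−1 = 10
step 1: 10 = 2·5; sub 6 for 5: 2·6; = 12; G_2 = 12−1 = 11
step 2: 11 = 6 + 5; sub 7 for 6: 7 + 5; = 12; G_3 = 12−1 = 11
step 3: 11 = 7 + 4; sub 8 for 7: 8 + 4; = 12; G_4 = 12−1 = 11
step 4: 11 = 8 + 3; sub 9 for 8: 9 + 3; = 12; G_5 = 12−1 = 11
step 5: 11 = 9 + 2; sub 10 for 9: 10 + 2; = 12; G_6 = 12−1 = 11
step 6: 11 = 10 + 1; sub 11 for 10: 11 + 1; = 12; G_7 = 12−1 = 11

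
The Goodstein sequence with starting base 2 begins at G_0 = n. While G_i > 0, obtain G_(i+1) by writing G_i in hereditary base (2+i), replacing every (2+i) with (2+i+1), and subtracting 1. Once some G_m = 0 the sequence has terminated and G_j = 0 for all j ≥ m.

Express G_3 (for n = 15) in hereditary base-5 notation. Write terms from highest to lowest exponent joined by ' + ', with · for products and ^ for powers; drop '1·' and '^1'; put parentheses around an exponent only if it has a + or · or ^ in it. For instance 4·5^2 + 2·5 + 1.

[0] 15 ≡ 2^(2 + 1) + 2^2 + 2 + 1 (base 2). Lift 3: 112. −1: 111.
[1] 111 ≡ 3^(3 + 1) + 3^3 + 3 (base 3). Lift 4: 1284. −1: 1283.
[2] 1283 ≡ 4^(4 + 1) + 4^4 + 3 (base 4). Lift 5: 18753. −1: 18752.

5^(5 + 1) + 5^5 + 2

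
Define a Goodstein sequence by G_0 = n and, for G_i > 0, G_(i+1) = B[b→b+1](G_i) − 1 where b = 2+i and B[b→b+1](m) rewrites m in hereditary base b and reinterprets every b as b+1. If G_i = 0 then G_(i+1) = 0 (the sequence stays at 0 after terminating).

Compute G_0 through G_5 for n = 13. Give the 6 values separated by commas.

13, 108, 1279, 16092, 280711, 5765998

i=0: 13 = 2^(2 + 1) + 2^2 + 1 (b=2); 2→3: 3^(3 + 1) + 3^3 + 1 = 109; 109−1 = 108
i=1: 108 = 3^(3 + 1) + 3^3 (b=3); 3→4: 4^(4 + 1) + 4^4 = 1280; 1280−1 = 1279
i=2: 1279 = 4^(4 + 1) + 3·4^3 + 3·4^2 + 3·4 + 3 (b=4); 4→5: 5^(5 + 1) + 3·5^3 + 3·5^2 + 3·5 + 3 = 16093; 16093−1 = 16092
i=3: 16092 = 5^(5 + 1) + 3·5^3 + 3·5^2 + 3·5 + 2 (b=5); 5→6: 6^(6 + 1) + 3·6^3 + 3·6^2 + 3·6 + 2 = 280712; 280712−1 = 280711
i=4: 280711 = 6^(6 + 1) + 3·6^3 + 3·6^2 + 3·6 + 1 (b=6); 6→7: 7^(7 + 1) + 3·7^3 + 3·7^2 + 3·7 + 1 = 5765999; 5765999−1 = 5765998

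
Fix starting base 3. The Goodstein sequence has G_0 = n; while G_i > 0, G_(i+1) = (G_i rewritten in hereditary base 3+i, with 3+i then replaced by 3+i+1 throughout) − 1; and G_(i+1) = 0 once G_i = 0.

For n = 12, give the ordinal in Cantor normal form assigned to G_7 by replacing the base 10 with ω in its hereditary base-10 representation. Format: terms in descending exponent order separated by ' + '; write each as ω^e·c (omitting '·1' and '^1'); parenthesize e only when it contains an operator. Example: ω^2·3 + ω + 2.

ω·7 + 5

step 0: 12 = 3^2 + 3; sub 4 for 3: 4^2 + 4; = 20; G_1 = 20−1 = 19
step 1: 19 = 4^2 + 3; sub 5 for 4: 5^2 + 3; = 28; G_2 = 28−1 = 27
step 2: 27 = 5^2 + 2; sub 6 for 5: 6^2 + 2; = 38; G_3 = 38−1 = 37
step 3: 37 = 6^2 + 1; sub 7 for 6: 7^2 + 1; = 50; G_4 = 50−1 = 49
step 4: 49 = 7^2; sub 8 for 7: 8^2; = 64; G_5 = 64−1 = 63
step 5: 63 = 7·8 + 7; sub 9 for 8: 7·9 + 7; = 70; G_6 = 70−1 = 69
step 6: 69 = 7·9 + 6; sub 10 for 9: 7·10 + 6; = 76; G_7 = 76−1 = 75
step 7: 75 = 7·10 + 5; sub 11 for 10: 7·11 + 5; = 82; G_8 = 82−1 = 81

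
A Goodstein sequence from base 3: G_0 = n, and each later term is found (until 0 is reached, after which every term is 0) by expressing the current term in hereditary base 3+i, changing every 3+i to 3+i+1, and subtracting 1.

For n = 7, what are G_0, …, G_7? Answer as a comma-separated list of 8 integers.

7, 8, 9, 9, 9, 9, 9, 9

G_0 = 7. HB_3(7) = 2·3 + 1. Bump = 9. G_1 = 8.
G_1 = 8. HB_4(8) = 2·4. Bump = 10. G_2 = 9.
G_2 = 9. HB_5(9) = 5 + 4. Bump = 10. G_3 = 9.
G_3 = 9. HB_6(9) = 6 + 3. Bump = 10. G_4 = 9.
G_4 = 9. HB_7(9) = 7 + 2. Bump = 10. G_5 = 9.
G_5 = 9. HB_8(9) = 8 + 1. Bump = 10. G_6 = 9.
G_6 = 9. HB_9(9) = 9. Bump = 10. G_7 = 9.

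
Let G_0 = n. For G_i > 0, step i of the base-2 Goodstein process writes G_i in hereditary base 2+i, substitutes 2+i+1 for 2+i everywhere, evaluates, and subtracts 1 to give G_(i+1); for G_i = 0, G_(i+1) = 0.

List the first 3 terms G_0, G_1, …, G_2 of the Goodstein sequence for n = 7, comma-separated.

(0) 7|_2 = 2^2 + 2 + 1 ↦ 3^3 + 3 + 1|_3 = 31 ⇒ 30
(1) 30|_3 = 3^3 + 3 ↦ 4^4 + 4|_4 = 260 ⇒ 259

7, 30, 259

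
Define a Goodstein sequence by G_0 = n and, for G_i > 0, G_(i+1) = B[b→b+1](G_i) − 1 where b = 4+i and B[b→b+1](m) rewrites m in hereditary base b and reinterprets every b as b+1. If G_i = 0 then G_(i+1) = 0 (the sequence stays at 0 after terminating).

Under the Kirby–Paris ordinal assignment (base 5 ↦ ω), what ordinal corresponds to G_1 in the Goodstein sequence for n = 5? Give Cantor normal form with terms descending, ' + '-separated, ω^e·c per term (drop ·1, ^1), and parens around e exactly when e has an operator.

ω

5 —HB4→ 4 + 1 —bump→ 5 + 1 = 6 —(−1)→ 5
5 —HB5→ 5 —bump→ 6 = 6 —(−1)→ 5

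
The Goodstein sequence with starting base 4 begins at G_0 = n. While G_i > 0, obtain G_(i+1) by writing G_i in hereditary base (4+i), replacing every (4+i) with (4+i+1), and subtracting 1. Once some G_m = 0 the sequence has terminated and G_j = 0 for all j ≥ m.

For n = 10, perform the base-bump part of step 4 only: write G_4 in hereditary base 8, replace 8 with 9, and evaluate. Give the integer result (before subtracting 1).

step 0: 10 = 2·4 + 2; sub 5 for 4: 2·5 + 2; = 12; G_1 = 12−1 = 11
step 1: 11 = 2·5 + 1; sub 6 for 5: 2·6 + 1; = 13; G_2 = 13−1 = 12
step 2: 12 = 2·6; sub 7 for 6: 2·7; = 14; G_3 = 14−1 = 13
step 3: 13 = 7 + 6; sub 8 for 7: 8 + 6; = 14; G_4 = 14−1 = 13
step 4: 13 = 8 + 5; sub 9 for 8: 9 + 5; = 14; G_5 = 14−1 = 13

14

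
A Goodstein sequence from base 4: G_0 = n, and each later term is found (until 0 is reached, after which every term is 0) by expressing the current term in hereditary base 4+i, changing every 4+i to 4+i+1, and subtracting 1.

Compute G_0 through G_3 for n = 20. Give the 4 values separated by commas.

20, 29, 39, 51

G_0=20  [base 4] 4^2 + 4  →[4↦5]→  5^2 + 5 = 30  −1 ⇒ G_1=29
G_1=29  [base 5] 5^2 + 4  →[5↦6]→  6^2 + 4 = 40  −1 ⇒ G_2=39
G_2=39  [base 6] 6^2 + 3  →[6↦7]→  7^2 + 3 = 52  −1 ⇒ G_3=51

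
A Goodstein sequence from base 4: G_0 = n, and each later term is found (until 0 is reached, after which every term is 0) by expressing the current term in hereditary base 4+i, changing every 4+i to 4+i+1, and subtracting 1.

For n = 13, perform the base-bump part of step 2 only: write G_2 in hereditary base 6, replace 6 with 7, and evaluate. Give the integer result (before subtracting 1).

13 —HB4→ 3·4 + 1 —bump→ 3·5 + 1 = 16 —(−1)→ 15
15 —HB5→ 3·5 —bump→ 3·6 = 18 —(−1)→ 17
17 —HB6→ 2·6 + 5 —bump→ 2·7 + 5 = 19 —(−1)→ 18

19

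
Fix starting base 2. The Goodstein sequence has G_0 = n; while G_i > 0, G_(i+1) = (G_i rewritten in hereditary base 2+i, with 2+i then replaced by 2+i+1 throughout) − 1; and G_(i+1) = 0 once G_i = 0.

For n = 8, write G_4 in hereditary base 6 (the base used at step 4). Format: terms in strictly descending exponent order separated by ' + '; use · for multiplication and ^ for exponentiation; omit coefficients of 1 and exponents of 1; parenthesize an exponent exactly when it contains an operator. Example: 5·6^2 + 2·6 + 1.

8 —HB2→ 2^(2 + 1) —bump→ 3^(3 + 1) = 81 —(−1)→ 80
80 —HB3→ 2·3^3 + 2·3^2 + 2·3 + 2 —bump→ 2·4^4 + 2·4^2 + 2·4 + 2 = 554 —(−1)→ 553
553 —HB4→ 2·4^4 + 2·4^2 + 2·4 + 1 —bump→ 2·5^5 + 2·5^2 + 2·5 + 1 = 6311 —(−1)→ 6310
6310 —HB5→ 2·5^5 + 2·5^2 + 2·5 —bump→ 2·6^6 + 2·6^2 + 2·6 = 93396 —(−1)→ 93395

2·6^6 + 2·6^2 + 6 + 5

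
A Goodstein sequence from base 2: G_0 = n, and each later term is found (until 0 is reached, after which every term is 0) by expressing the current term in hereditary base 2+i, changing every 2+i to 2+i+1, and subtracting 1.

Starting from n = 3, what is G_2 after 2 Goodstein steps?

3

G_0 = 3. HB_2(3) = 2 + 1. Bump = 4. G_1 = 3.
G_1 = 3. HB_3(3) = 3. Bump = 4. G_2 = 3.
G_2 = 3. HB_4(3) = 3. Bump = 3. G_3 = 2.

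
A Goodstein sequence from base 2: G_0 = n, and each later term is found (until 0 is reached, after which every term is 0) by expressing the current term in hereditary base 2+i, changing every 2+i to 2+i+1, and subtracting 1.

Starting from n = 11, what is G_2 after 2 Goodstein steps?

1027

G_0=11  [base 2] 2^(2 + 1) + 2 + 1  →[2↦3]→  3^(3 + 1) + 3 + 1 = 85  −1 ⇒ G_1=84
G_1=84  [base 3] 3^(3 + 1) + 3  →[3↦4]→  4^(4 + 1) + 4 = 1028  −1 ⇒ G_2=1027
G_2=1027  [base 4] 4^(4 + 1) + 3  →[4↦5]→  5^(5 + 1) + 3 = 15628  −1 ⇒ G_3=15627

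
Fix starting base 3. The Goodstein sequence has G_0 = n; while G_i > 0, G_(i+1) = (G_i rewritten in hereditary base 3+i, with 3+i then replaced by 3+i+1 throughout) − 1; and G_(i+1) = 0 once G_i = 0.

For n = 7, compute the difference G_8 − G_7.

(0) 7|_3 = 2·3 + 1 ↦ 2·4 + 1|_4 = 9 ⇒ 8
(1) 8|_4 = 2·4 ↦ 2·5|_5 = 10 ⇒ 9
(2) 9|_5 = 5 + 4 ↦ 6 + 4|_6 = 10 ⇒ 9
(3) 9|_6 = 6 + 3 ↦ 7 + 3|_7 = 10 ⇒ 9
(4) 9|_7 = 7 + 2 ↦ 8 + 2|_8 = 10 ⇒ 9
(5) 9|_8 = 8 + 1 ↦ 9 + 1|_9 = 10 ⇒ 9
(6) 9|_9 = 9 ↦ 10|_10 = 10 ⇒ 9
(7) 9|_10 = 9 ↦ 9|_11 = 9 ⇒ 8

-1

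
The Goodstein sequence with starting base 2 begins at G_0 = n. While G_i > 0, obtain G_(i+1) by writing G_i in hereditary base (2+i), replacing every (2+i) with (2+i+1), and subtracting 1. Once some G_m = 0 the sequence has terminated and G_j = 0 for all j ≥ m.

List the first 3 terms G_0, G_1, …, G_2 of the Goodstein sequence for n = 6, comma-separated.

6, 29, 257

base 2: 6 = 2^2 + 2; at 3: 3^3 + 3 = 30; next = 29
base 3: 29 = 3^3 + 2; at 4: 4^4 + 2 = 258; next = 257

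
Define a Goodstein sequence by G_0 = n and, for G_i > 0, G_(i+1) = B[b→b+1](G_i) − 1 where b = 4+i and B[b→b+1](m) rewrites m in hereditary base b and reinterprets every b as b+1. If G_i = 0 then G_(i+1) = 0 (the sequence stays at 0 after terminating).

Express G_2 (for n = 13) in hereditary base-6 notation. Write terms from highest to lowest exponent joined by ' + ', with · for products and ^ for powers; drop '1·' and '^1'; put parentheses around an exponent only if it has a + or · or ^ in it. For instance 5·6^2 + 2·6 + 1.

G_0=13  [base 4] 3·4 + 1  →[4↦5]→  3·5 + 1 = 16  −1 ⇒ G_1=15
G_1=15  [base 5] 3·5  →[5↦6]→  3·6 = 18  −1 ⇒ G_2=17
G_2=17  [base 6] 2·6 + 5  →[6↦7]→  2·7 + 5 = 19  −1 ⇒ G_3=18

2·6 + 5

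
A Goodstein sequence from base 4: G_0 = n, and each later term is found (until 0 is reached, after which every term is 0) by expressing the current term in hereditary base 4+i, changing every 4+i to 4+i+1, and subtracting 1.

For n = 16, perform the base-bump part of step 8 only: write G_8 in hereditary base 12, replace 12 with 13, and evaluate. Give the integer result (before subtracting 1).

46

G_0=16  [base 4] 4^2  →[4↦5]→  5^2 = 25  −1 ⇒ G_1=24
G_1=24  [base 5] 4·5 + 4  →[5↦6]→  4·6 + 4 = 28  −1 ⇒ G_2=27
G_2=27  [base 6] 4·6 + 3  →[6↦7]→  4·7 + 3 = 31  −1 ⇒ G_3=30
G_3=30  [base 7] 4·7 + 2  →[7↦8]→  4·8 + 2 = 34  −1 ⇒ G_4=33
G_4=33  [base 8] 4·8 + 1  →[8↦9]→  4·9 + 1 = 37  −1 ⇒ G_5=36
G_5=36  [base 9] 4·9  →[9↦10]→  4·10 = 40  −1 ⇒ G_6=39
G_6=39  [base 10] 3·10 + 9  →[10↦11]→  3·11 + 9 = 42  −1 ⇒ G_7=41
G_7=41  [base 11] 3·11 + 8  →[11↦12]→  3·12 + 8 = 44  −1 ⇒ G_8=43
G_8=43  [base 12] 3·12 + 7  →[12↦13]→  3·13 + 7 = 46  −1 ⇒ G_9=45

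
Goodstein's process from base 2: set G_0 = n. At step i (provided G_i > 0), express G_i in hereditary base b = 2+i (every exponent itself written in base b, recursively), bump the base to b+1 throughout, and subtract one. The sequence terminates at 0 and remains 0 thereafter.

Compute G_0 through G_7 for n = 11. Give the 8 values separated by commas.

(0) 11|_2 = 2^(2 + 1) + 2 + 1 ↦ 3^(3 + 1) + 3 + 1|_3 = 85 ⇒ 84
(1) 84|_3 = 3^(3 + 1) + 3 ↦ 4^(4 + 1) + 4|_4 = 1028 ⇒ 1027
(2) 1027|_4 = 4^(4 + 1) + 3 ↦ 5^(5 + 1) + 3|_5 = 15628 ⇒ 15627
(3) 15627|_5 = 5^(5 + 1) + 2 ↦ 6^(6 + 1) + 2|_6 = 279938 ⇒ 279937
(4) 279937|_6 = 6^(6 + 1) + 1 ↦ 7^(7 + 1) + 1|_7 = 5764802 ⇒ 5764801
(5) 5764801|_7 = 7^(7 + 1) ↦ 8^(8 + 1)|_8 = 134217728 ⇒ 134217727
(6) 134217727|_8 = 7·8^8 + 7·8^7 + 7·8^6 + 7·8^5 + 7·8^4 + 7·8^3 + 7·8^2 + 7·8 + 7 ↦ 7·9^9 + 7·9^7 + 7·9^6 + 7·9^5 + 7·9^4 + 7·9^3 + 7·9^2 + 7·9 + 7|_9 = 2749609303 ⇒ 2749609302

11, 84, 1027, 15627, 279937, 5764801, 134217727, 2749609302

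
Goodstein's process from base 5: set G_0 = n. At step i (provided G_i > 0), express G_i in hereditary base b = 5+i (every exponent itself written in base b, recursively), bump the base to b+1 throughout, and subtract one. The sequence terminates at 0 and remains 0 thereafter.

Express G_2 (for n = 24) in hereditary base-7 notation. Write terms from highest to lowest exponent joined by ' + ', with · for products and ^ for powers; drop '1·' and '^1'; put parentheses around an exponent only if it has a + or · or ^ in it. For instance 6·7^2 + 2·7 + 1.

4·7 + 2

[0] 24 ≡ 4·5 + 4 (base 5). Lift 6: 28. −1: 27.
[1] 27 ≡ 4·6 + 3 (base 6). Lift 7: 31. −1: 30.
[2] 30 ≡ 4·7 + 2 (base 7). Lift 8: 34. −1: 33.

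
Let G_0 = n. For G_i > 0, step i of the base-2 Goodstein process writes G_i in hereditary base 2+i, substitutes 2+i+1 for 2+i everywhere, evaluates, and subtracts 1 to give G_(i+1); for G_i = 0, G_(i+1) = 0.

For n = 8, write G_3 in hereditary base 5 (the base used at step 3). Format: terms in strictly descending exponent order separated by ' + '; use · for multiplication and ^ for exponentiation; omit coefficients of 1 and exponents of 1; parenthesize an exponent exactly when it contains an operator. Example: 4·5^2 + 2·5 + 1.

i=0: 8 = 2^(2 + 1) (b=2); 2→3: 3^(3 + 1) = 81; 81−1 = 80
i=1: 80 = 2·3^3 + 2·3^2 + 2·3 + 2 (b=3); 3→4: 2·4^4 + 2·4^2 + 2·4 + 2 = 554; 554−1 = 553
i=2: 553 = 2·4^4 + 2·4^2 + 2·4 + 1 (b=4); 4→5: 2·5^5 + 2·5^2 + 2·5 + 1 = 6311; 6311−1 = 6310
i=3: 6310 = 2·5^5 + 2·5^2 + 2·5 (b=5); 5→6: 2·6^6 + 2·6^2 + 2·6 = 93396; 93396−1 = 93395

2·5^5 + 2·5^2 + 2·5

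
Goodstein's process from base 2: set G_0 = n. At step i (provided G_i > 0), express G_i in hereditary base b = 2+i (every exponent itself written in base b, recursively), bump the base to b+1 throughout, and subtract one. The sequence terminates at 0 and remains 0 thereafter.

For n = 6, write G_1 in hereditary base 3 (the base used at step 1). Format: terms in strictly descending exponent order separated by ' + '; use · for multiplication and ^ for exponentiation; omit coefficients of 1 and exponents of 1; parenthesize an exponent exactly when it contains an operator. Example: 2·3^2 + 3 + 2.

[0] 6 ≡ 2^2 + 2 (base 2). Lift 3: 30. −1: 29.
[1] 29 ≡ 3^3 + 2 (base 3). Lift 4: 258. −1: 257.

3^3 + 2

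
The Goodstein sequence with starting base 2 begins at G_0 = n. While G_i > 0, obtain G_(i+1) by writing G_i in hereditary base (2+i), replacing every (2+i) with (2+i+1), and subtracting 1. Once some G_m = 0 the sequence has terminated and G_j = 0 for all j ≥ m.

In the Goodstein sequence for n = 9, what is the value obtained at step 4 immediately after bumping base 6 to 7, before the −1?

2471827

9 —HB2→ 2^(2 + 1) + 1 —bump→ 3^(3 + 1) + 1 = 82 —(−1)→ 81
81 —HB3→ 3^(3 + 1) —bump→ 4^(4 + 1) = 1024 —(−1)→ 1023
1023 —HB4→ 3·4^4 + 3·4^3 + 3·4^2 + 3·4 + 3 —bump→ 3·5^5 + 3·5^3 + 3·5^2 + 3·5 + 3 = 9843 —(−1)→ 9842
9842 —HB5→ 3·5^5 + 3·5^3 + 3·5^2 + 3·5 + 2 —bump→ 3·6^6 + 3·6^3 + 3·6^2 + 3·6 + 2 = 140744 —(−1)→ 140743
140743 —HB6→ 3·6^6 + 3·6^3 + 3·6^2 + 3·6 + 1 —bump→ 3·7^7 + 3·7^3 + 3·7^2 + 3·7 + 1 = 2471827 —(−1)→ 2471826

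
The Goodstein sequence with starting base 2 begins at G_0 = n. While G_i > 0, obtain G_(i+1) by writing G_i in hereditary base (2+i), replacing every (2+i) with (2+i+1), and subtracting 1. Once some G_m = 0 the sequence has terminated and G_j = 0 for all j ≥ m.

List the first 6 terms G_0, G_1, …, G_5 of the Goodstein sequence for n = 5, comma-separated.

5, 27, 255, 467, 775, 1197

5 —HB2→ 2^2 + 1 —bump→ 3^3 + 1 = 28 —(−1)→ 27
27 —HB3→ 3^3 —bump→ 4^4 = 256 —(−1)→ 255
255 —HB4→ 3·4^3 + 3·4^2 + 3·4 + 3 —bump→ 3·5^3 + 3·5^2 + 3·5 + 3 = 468 —(−1)→ 467
467 —HB5→ 3·5^3 + 3·5^2 + 3·5 + 2 —bump→ 3·6^3 + 3·6^2 + 3·6 + 2 = 776 —(−1)→ 775
775 —HB6→ 3·6^3 + 3·6^2 + 3·6 + 1 —bump→ 3·7^3 + 3·7^2 + 3·7 + 1 = 1198 —(−1)→ 1197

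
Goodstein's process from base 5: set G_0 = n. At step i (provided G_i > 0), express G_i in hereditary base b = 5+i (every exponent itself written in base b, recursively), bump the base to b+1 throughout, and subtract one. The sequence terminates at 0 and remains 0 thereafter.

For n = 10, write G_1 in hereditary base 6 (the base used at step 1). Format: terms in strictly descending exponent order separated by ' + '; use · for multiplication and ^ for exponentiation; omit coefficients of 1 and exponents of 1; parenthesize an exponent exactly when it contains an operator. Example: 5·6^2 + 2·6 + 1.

6 + 5

G_0=10  [base 5] 2·5  →[5↦6]→  2·6 = 12  −1 ⇒ G_1=11
G_1=11  [base 6] 6 + 5  →[6↦7]→  7 + 5 = 12  −1 ⇒ G_2=11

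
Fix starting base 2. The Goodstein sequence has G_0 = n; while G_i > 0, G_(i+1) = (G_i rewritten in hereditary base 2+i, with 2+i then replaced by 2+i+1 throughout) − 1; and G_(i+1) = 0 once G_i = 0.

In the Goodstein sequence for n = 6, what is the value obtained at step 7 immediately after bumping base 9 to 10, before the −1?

555552

base 2: 6 = 2^2 + 2; at 3: 3^3 + 3 = 30; next = 29
base 3: 29 = 3^3 + 2; at 4: 4^4 + 2 = 258; next = 257
base 4: 257 = 4^4 + 1; at 5: 5^5 + 1 = 3126; next = 3125
base 5: 3125 = 5^5; at 6: 6^6 = 46656; next = 46655
base 6: 46655 = 5·6^5 + 5·6^4 + 5·6^3 + 5·6^2 + 5·6 + 5; at 7: 5·7^5 + 5·7^4 + 5·7^3 + 5·7^2 + 5·7 + 5 = 98040; next = 98039
base 7: 98039 = 5·7^5 + 5·7^4 + 5·7^3 + 5·7^2 + 5·7 + 4; at 8: 5·8^5 + 5·8^4 + 5·8^3 + 5·8^2 + 5·8 + 4 = 187244; next = 187243
base 8: 187243 = 5·8^5 + 5·8^4 + 5·8^3 + 5·8^2 + 5·8 + 3; at 9: 5·9^5 + 5·9^4 + 5·9^3 + 5·9^2 + 5·9 + 3 = 332148; next = 332147
base 9: 332147 = 5·9^5 + 5·9^4 + 5·9^3 + 5·9^2 + 5·9 + 2; at 10: 5·10^5 + 5·10^4 + 5·10^3 + 5·10^2 + 5·10 + 2 = 555552; next = 555551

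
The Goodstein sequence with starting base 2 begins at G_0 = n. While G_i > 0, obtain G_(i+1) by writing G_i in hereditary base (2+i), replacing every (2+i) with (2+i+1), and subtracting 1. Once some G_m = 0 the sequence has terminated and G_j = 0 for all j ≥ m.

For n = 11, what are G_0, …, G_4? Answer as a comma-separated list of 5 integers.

G_0=11  [base 2] 2^(2 + 1) + 2 + 1  →[2↦3]→  3^(3 + 1) + 3 + 1 = 85  −1 ⇒ G_1=84
G_1=84  [base 3] 3^(3 + 1) + 3  →[3↦4]→  4^(4 + 1) + 4 = 1028  −1 ⇒ G_2=1027
G_2=1027  [base 4] 4^(4 + 1) + 3  →[4↦5]→  5^(5 + 1) + 3 = 15628  −1 ⇒ G_3=15627
G_3=15627  [base 5] 5^(5 + 1) + 2  →[5↦6]→  6^(6 + 1) + 2 = 279938  −1 ⇒ G_4=279937

11, 84, 1027, 15627, 279937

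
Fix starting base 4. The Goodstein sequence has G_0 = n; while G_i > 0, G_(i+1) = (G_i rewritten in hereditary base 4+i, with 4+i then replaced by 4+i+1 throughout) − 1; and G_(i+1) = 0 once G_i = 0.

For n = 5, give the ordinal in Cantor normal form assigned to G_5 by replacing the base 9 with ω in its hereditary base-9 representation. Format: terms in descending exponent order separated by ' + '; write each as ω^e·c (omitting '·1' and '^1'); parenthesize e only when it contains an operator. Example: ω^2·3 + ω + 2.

base 4: 5 = 4 + 1; at 5: 5 + 1 = 6; next = 5
base 5: 5 = 5; at 6: 6 = 6; next = 5
base 6: 5 = 5; at 7: 5 = 5; next = 4
base 7: 4 = 4; at 8: 4 = 4; next = 3
base 8: 3 = 3; at 9: 3 = 3; next = 2
base 9: 2 = 2; at 10: 2 = 2; next = 1

2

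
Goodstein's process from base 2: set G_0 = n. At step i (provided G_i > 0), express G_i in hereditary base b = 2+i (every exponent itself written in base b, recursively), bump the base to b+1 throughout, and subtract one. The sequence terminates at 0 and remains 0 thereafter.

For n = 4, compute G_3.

4 —HB2→ 2^2 —bump→ 3^3 = 27 —(−1)→ 26
26 —HB3→ 2·3^2 + 2·3 + 2 —bump→ 2·4^2 + 2·4 + 2 = 42 —(−1)→ 41
41 —HB4→ 2·4^2 + 2·4 + 1 —bump→ 2·5^2 + 2·5 + 1 = 61 —(−1)→ 60
60 —HB5→ 2·5^2 + 2·5 —bump→ 2·6^2 + 2·6 = 84 —(−1)→ 83

60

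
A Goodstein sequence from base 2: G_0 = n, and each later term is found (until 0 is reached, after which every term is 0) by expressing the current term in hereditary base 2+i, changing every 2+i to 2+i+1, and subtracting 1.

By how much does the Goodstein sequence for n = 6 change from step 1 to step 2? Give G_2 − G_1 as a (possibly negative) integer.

6 —HB2→ 2^2 + 2 —bump→ 3^3 + 3 = 30 —(−1)→ 29
29 —HB3→ 3^3 + 2 —bump→ 4^4 + 2 = 258 —(−1)→ 257

228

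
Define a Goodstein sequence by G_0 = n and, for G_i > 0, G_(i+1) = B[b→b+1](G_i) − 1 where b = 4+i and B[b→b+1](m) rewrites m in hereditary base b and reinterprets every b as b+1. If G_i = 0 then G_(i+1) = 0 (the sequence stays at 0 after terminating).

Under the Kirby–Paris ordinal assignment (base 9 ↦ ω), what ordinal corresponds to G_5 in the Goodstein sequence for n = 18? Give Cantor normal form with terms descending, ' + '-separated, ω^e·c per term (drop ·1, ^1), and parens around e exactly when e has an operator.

ω·6 + 4

[0] 18 ≡ 4^2 + 2 (base 4). Lift 5: 27. −1: 26.
[1] 26 ≡ 5^2 + 1 (base 5). Lift 6: 37. −1: 36.
[2] 36 ≡ 6^2 (base 6). Lift 7: 49. −1: 48.
[3] 48 ≡ 6·7 + 6 (base 7). Lift 8: 54. −1: 53.
[4] 53 ≡ 6·8 + 5 (base 8). Lift 9: 59. −1: 58.
[5] 58 ≡ 6·9 + 4 (base 9). Lift 10: 64. −1: 63.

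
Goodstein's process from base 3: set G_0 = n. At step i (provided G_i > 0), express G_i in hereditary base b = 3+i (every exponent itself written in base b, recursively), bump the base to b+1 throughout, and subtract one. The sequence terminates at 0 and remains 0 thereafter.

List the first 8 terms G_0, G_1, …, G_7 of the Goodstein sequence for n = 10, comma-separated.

base 3: 10 = 3^2 + 1; at 4: 4^2 + 1 = 17; next = 16
base 4: 16 = 4^2; at 5: 5^2 = 25; next = 24
base 5: 24 = 4·5 + 4; at 6: 4·6 + 4 = 28; next = 27
base 6: 27 = 4·6 + 3; at 7: 4·7 + 3 = 31; next = 30
base 7: 30 = 4·7 + 2; at 8: 4·8 + 2 = 34; next = 33
base 8: 33 = 4·8 + 1; at 9: 4·9 + 1 = 37; next = 36
base 9: 36 = 4·9; at 10: 4·10 = 40; next = 39

10, 16, 24, 27, 30, 33, 36, 39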